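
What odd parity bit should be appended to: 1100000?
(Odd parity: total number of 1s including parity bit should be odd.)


Number of 1s in data: 2
Parity bit: 1

1


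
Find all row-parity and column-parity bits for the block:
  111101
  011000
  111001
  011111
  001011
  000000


Row parities: 100110
Column parities: 001000

Row P: 100110, Col P: 001000, Corner: 1


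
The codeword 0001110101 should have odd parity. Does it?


Number of 1s: 5

Yes, parity is correct (5 ones)


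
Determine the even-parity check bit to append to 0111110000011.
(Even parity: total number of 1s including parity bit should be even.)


Number of 1s in data: 7
Parity bit: 1

1


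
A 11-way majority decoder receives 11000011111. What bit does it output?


Ones: 7 out of 11
Threshold: 6

1 (7/11 voted 1)


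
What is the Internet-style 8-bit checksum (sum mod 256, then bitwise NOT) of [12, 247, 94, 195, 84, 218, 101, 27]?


Sum = 978 mod 256 = 210
Complement = 45

45


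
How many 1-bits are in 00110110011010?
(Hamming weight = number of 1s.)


Counting 1s in 00110110011010

7


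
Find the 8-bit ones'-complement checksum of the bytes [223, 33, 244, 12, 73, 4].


Sum = 589 mod 256 = 77
Complement = 178

178


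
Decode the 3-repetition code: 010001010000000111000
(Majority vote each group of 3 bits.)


Groups: 010, 001, 010, 000, 000, 111, 000
Majority votes: 0000010

0000010


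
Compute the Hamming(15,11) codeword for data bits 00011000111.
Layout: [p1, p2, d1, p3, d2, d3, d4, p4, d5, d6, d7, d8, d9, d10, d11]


Parity bits: p1=0, p2=1, p3=0, p4=0

010000101000111


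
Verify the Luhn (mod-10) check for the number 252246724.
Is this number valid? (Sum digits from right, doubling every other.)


Luhn sum = 31
31 mod 10 = 1

Invalid (Luhn sum mod 10 = 1)


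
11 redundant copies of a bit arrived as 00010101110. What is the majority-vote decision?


Ones: 5 out of 11
Threshold: 6

0 (5/11 voted 1)


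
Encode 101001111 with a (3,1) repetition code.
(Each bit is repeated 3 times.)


Each bit -> 3 copies

111000111000000111111111111


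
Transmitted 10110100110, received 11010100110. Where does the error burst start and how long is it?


XOR: 01100000000

Burst at position 1, length 2


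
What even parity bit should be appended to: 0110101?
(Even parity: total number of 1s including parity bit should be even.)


Number of 1s in data: 4
Parity bit: 0

0


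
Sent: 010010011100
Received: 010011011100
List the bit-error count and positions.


XOR: 000001000000

1 error(s) at position(s): 5


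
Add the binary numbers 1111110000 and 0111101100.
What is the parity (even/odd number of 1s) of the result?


1111110000 = 1008
0111101100 = 492
Sum = 1500 = 10111011100
1s count = 7

odd parity (7 ones in 10111011100)


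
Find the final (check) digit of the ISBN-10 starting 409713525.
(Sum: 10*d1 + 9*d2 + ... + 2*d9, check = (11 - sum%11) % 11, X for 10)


Weighted sum: 218
218 mod 11 = 9

Check digit: 2


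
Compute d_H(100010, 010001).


XOR: 110011
Count of 1s: 4

4


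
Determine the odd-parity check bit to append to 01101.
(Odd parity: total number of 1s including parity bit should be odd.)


Number of 1s in data: 3
Parity bit: 0

0


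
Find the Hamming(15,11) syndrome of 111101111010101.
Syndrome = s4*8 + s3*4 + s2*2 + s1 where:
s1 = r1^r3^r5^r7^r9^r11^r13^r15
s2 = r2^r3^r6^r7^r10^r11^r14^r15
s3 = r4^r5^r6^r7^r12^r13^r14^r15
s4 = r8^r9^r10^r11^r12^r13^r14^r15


s1=1, s2=0, s3=1, s4=1

Syndrome = 13 (error at position 13)


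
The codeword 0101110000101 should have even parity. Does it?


Number of 1s: 6

Yes, parity is correct (6 ones)


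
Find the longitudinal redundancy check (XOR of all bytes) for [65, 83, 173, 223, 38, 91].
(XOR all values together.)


XOR chain: 65 ^ 83 ^ 173 ^ 223 ^ 38 ^ 91 = 29

29


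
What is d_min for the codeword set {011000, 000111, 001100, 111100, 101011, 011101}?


Comparing all pairs, minimum distance: 2
Can detect 1 errors, correct 0 errors

2


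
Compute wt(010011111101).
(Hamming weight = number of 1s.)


Counting 1s in 010011111101

8


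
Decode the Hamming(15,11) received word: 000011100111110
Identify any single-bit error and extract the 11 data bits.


Syndrome = 10: error at position 10

Data: 01110011110 (corrected bit 10)


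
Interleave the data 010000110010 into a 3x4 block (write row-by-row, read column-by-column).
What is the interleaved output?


Matrix:
  0100
  0011
  0010
Read columns: 000100011010

000100011010


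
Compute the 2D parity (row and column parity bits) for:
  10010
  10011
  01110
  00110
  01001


Row parities: 01100
Column parities: 00000

Row P: 01100, Col P: 00000, Corner: 0


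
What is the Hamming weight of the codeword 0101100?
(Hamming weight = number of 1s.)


Counting 1s in 0101100

3


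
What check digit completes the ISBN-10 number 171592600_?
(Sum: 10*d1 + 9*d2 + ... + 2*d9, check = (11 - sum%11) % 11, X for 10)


Weighted sum: 204
204 mod 11 = 6

Check digit: 5


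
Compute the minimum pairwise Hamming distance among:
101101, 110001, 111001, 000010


Comparing all pairs, minimum distance: 1
Can detect 0 errors, correct 0 errors

1


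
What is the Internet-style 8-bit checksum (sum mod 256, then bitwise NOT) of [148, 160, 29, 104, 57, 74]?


Sum = 572 mod 256 = 60
Complement = 195

195


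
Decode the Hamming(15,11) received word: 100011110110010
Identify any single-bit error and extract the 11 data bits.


Syndrome = 2: error at position 2

Data: 01110110010 (corrected bit 2)


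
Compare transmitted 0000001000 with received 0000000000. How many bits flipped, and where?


XOR: 0000001000

1 error(s) at position(s): 6


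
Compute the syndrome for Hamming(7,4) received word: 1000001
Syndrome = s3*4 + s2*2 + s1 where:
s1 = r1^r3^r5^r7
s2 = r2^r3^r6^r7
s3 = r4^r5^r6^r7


s1=0, s2=1, s3=1

Syndrome = 6 (error at position 6)


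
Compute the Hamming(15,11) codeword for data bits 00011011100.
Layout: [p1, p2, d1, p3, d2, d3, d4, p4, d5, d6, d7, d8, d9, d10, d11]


Parity bits: p1=0, p2=0, p3=1, p4=0

000100101011100


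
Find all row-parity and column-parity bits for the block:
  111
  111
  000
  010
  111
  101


Row parities: 110110
Column parities: 000

Row P: 110110, Col P: 000, Corner: 0


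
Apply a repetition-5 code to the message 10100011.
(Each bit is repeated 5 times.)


Each bit -> 5 copies

1111100000111110000000000000001111111111


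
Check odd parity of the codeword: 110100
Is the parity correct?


Number of 1s: 3

Yes, parity is correct (3 ones)


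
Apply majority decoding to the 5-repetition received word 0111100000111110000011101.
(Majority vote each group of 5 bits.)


Groups: 01111, 00000, 11111, 00000, 11101
Majority votes: 10101

10101


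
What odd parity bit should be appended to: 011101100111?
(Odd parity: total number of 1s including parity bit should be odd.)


Number of 1s in data: 8
Parity bit: 1

1


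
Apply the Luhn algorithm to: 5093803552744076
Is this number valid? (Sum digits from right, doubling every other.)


Luhn sum = 62
62 mod 10 = 2

Invalid (Luhn sum mod 10 = 2)


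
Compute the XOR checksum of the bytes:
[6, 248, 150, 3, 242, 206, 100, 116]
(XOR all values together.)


XOR chain: 6 ^ 248 ^ 150 ^ 3 ^ 242 ^ 206 ^ 100 ^ 116 = 71

71


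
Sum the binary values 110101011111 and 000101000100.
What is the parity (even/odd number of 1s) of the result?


110101011111 = 3423
000101000100 = 324
Sum = 3747 = 111010100011
1s count = 7

odd parity (7 ones in 111010100011)


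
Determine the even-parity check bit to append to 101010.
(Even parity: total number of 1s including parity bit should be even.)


Number of 1s in data: 3
Parity bit: 1

1


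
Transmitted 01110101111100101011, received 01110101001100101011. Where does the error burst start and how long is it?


XOR: 00000000110000000000

Burst at position 8, length 2


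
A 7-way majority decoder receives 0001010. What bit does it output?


Ones: 2 out of 7
Threshold: 4

0 (2/7 voted 1)


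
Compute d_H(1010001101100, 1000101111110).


XOR: 0010100010010
Count of 1s: 4

4


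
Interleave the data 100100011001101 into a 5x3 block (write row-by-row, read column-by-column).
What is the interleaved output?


Matrix:
  100
  100
  011
  001
  101
Read columns: 110010010000111

110010010000111


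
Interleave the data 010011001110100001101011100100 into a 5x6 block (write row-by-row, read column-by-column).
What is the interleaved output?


Matrix:
  010011
  001110
  100001
  101011
  100100
Read columns: 001111000001010010011101010110

001111000001010010011101010110


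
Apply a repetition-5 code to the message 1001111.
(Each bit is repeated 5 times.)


Each bit -> 5 copies

11111000000000011111111111111111111


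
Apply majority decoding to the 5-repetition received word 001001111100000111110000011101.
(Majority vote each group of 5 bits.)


Groups: 00100, 11111, 00000, 11111, 00000, 11101
Majority votes: 010101

010101


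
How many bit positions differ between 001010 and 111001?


XOR: 110011
Count of 1s: 4

4


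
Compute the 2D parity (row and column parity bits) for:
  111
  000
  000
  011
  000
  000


Row parities: 100000
Column parities: 100

Row P: 100000, Col P: 100, Corner: 1


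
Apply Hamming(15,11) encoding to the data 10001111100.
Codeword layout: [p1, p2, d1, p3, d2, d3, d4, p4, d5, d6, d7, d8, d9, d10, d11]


Parity bits: p1=0, p2=1, p3=0, p4=1

011000011111100


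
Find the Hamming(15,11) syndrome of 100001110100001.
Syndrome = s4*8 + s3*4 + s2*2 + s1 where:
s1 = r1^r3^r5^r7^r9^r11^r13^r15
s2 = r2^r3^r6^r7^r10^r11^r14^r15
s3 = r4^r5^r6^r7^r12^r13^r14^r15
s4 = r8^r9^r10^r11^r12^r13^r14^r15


s1=1, s2=0, s3=1, s4=1

Syndrome = 13 (error at position 13)


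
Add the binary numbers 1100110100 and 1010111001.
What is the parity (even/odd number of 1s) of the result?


1100110100 = 820
1010111001 = 697
Sum = 1517 = 10111101101
1s count = 8

even parity (8 ones in 10111101101)


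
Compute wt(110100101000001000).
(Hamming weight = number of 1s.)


Counting 1s in 110100101000001000

6


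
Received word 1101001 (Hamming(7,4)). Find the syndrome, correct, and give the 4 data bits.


Syndrome = 0: no error detected

Data: 0001 (no errors)


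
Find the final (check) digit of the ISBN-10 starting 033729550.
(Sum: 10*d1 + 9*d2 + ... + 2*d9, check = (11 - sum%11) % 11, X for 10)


Weighted sum: 192
192 mod 11 = 5

Check digit: 6


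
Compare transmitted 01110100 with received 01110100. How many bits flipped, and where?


XOR: 00000000

0 errors (received matches sent)


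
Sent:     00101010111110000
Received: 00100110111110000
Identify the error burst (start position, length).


XOR: 00001100000000000

Burst at position 4, length 2


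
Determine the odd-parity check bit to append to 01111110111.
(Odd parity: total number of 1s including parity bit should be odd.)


Number of 1s in data: 9
Parity bit: 0

0


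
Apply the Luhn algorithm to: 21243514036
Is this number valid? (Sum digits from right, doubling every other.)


Luhn sum = 39
39 mod 10 = 9

Invalid (Luhn sum mod 10 = 9)


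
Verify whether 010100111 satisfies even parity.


Number of 1s: 5

No, parity error (5 ones)


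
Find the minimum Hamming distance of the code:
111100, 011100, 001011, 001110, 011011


Comparing all pairs, minimum distance: 1
Can detect 0 errors, correct 0 errors

1


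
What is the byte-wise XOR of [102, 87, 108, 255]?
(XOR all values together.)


XOR chain: 102 ^ 87 ^ 108 ^ 255 = 162

162


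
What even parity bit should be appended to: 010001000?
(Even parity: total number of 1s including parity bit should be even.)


Number of 1s in data: 2
Parity bit: 0

0


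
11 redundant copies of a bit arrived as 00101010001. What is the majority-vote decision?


Ones: 4 out of 11
Threshold: 6

0 (4/11 voted 1)


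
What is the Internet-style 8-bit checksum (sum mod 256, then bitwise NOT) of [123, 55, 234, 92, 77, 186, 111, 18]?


Sum = 896 mod 256 = 128
Complement = 127

127


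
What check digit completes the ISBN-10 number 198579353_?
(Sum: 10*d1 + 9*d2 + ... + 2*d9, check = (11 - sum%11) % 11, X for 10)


Weighted sum: 310
310 mod 11 = 2

Check digit: 9


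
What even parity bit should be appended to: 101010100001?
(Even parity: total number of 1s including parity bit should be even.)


Number of 1s in data: 5
Parity bit: 1

1


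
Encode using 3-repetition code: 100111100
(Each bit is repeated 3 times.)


Each bit -> 3 copies

111000000111111111111000000


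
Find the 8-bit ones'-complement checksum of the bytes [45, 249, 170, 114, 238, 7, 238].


Sum = 1061 mod 256 = 37
Complement = 218

218


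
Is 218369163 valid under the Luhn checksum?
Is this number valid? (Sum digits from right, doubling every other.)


Luhn sum = 40
40 mod 10 = 0

Valid (Luhn sum mod 10 = 0)


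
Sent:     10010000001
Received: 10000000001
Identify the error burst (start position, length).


XOR: 00010000000

Burst at position 3, length 1


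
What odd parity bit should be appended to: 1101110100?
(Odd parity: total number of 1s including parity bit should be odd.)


Number of 1s in data: 6
Parity bit: 1

1


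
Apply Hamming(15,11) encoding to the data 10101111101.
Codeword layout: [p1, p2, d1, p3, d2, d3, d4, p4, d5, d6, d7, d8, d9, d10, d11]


Parity bits: p1=1, p2=1, p3=0, p4=0

111001001111101


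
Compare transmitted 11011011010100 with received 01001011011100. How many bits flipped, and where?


XOR: 10010000001000

3 error(s) at position(s): 0, 3, 10


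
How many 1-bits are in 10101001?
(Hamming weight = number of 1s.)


Counting 1s in 10101001

4


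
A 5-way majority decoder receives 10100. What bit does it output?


Ones: 2 out of 5
Threshold: 3

0 (2/5 voted 1)


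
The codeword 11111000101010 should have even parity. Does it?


Number of 1s: 8

Yes, parity is correct (8 ones)


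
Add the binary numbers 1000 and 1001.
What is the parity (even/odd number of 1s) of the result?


1000 = 8
1001 = 9
Sum = 17 = 10001
1s count = 2

even parity (2 ones in 10001)


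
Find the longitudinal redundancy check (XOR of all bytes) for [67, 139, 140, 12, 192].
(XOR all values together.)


XOR chain: 67 ^ 139 ^ 140 ^ 12 ^ 192 = 136

136


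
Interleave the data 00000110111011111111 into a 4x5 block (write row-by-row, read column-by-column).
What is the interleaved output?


Matrix:
  00000
  11011
  10111
  11111
Read columns: 01110101001101110111

01110101001101110111


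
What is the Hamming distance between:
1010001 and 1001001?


XOR: 0011000
Count of 1s: 2

2


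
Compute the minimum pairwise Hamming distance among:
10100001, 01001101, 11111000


Comparing all pairs, minimum distance: 4
Can detect 3 errors, correct 1 errors

4


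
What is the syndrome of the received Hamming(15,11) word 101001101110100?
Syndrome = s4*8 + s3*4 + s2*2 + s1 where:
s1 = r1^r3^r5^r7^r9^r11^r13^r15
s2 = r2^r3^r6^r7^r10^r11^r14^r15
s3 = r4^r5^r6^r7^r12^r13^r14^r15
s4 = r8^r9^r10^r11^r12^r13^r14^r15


s1=0, s2=1, s3=1, s4=0

Syndrome = 6 (error at position 6)


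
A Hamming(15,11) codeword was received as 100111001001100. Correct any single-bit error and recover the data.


Syndrome = 14: error at position 14

Data: 01101001110 (corrected bit 14)


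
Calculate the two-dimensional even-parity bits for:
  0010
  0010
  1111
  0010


Row parities: 1101
Column parities: 1101

Row P: 1101, Col P: 1101, Corner: 1


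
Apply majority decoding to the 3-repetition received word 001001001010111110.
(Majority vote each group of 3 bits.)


Groups: 001, 001, 001, 010, 111, 110
Majority votes: 000011

000011


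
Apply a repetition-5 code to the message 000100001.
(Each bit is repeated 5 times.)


Each bit -> 5 copies

000000000000000111110000000000000000000011111


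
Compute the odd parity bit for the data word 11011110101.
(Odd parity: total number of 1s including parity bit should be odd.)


Number of 1s in data: 8
Parity bit: 1

1


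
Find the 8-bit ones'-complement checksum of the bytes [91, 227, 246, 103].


Sum = 667 mod 256 = 155
Complement = 100

100


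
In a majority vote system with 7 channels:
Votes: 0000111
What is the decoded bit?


Ones: 3 out of 7
Threshold: 4

0 (3/7 voted 1)


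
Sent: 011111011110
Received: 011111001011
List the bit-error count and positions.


XOR: 000000010101

3 error(s) at position(s): 7, 9, 11


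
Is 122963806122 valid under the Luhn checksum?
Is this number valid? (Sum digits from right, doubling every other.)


Luhn sum = 40
40 mod 10 = 0

Valid (Luhn sum mod 10 = 0)


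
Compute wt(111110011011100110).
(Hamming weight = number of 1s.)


Counting 1s in 111110011011100110

12


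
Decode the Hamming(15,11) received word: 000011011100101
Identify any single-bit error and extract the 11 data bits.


Syndrome = 10: error at position 10

Data: 01101000101 (corrected bit 10)


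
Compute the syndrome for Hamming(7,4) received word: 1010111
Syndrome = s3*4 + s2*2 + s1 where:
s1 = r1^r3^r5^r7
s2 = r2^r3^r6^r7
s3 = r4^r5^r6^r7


s1=0, s2=1, s3=1

Syndrome = 6 (error at position 6)


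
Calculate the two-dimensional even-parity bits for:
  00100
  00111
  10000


Row parities: 111
Column parities: 10011

Row P: 111, Col P: 10011, Corner: 1


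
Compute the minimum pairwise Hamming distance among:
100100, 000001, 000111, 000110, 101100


Comparing all pairs, minimum distance: 1
Can detect 0 errors, correct 0 errors

1


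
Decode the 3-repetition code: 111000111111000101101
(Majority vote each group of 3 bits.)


Groups: 111, 000, 111, 111, 000, 101, 101
Majority votes: 1011011

1011011


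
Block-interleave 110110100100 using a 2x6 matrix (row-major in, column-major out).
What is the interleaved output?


Matrix:
  110110
  100100
Read columns: 111000111000

111000111000


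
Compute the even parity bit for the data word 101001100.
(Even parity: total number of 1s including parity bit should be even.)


Number of 1s in data: 4
Parity bit: 0

0


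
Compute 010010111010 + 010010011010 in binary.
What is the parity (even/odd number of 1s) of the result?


010010111010 = 1210
010010011010 = 1178
Sum = 2388 = 100101010100
1s count = 5

odd parity (5 ones in 100101010100)


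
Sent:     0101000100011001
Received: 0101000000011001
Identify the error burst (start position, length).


XOR: 0000000100000000

Burst at position 7, length 1


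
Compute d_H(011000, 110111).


XOR: 101111
Count of 1s: 5

5


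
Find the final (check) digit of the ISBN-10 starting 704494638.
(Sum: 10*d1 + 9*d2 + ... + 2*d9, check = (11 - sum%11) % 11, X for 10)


Weighted sum: 253
253 mod 11 = 0

Check digit: 0


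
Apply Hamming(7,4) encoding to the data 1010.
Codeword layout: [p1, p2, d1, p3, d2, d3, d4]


Parity bits: p1=1, p2=0, p3=1

1011010


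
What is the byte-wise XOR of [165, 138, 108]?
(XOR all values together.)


XOR chain: 165 ^ 138 ^ 108 = 67

67


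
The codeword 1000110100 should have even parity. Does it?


Number of 1s: 4

Yes, parity is correct (4 ones)


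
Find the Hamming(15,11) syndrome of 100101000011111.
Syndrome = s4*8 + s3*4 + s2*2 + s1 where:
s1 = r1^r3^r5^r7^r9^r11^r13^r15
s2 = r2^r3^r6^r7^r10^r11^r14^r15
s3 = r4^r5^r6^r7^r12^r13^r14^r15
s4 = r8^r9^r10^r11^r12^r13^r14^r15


s1=0, s2=0, s3=0, s4=1

Syndrome = 8 (error at position 8)


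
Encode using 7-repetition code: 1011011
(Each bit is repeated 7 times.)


Each bit -> 7 copies

1111111000000011111111111111000000011111111111111


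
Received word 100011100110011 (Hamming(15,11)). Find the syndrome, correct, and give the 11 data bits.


Syndrome = 5: error at position 5

Data: 00110110011 (corrected bit 5)


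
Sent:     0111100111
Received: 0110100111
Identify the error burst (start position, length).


XOR: 0001000000

Burst at position 3, length 1


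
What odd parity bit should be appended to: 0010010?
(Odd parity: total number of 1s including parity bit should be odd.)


Number of 1s in data: 2
Parity bit: 1

1


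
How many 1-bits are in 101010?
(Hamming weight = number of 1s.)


Counting 1s in 101010

3


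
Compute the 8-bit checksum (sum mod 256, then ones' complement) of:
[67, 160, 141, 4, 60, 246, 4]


Sum = 682 mod 256 = 170
Complement = 85

85


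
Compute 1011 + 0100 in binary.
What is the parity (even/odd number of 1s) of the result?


1011 = 11
0100 = 4
Sum = 15 = 1111
1s count = 4

even parity (4 ones in 1111)


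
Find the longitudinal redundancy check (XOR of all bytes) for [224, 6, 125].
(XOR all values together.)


XOR chain: 224 ^ 6 ^ 125 = 155

155


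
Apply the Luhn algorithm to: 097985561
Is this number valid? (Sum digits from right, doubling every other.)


Luhn sum = 43
43 mod 10 = 3

Invalid (Luhn sum mod 10 = 3)


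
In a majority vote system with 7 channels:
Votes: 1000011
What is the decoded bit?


Ones: 3 out of 7
Threshold: 4

0 (3/7 voted 1)


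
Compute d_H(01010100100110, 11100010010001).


XOR: 10110110110111
Count of 1s: 10

10


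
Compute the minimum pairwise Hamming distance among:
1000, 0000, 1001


Comparing all pairs, minimum distance: 1
Can detect 0 errors, correct 0 errors

1


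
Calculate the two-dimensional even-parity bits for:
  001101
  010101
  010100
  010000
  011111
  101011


Row parities: 110110
Column parities: 101000

Row P: 110110, Col P: 101000, Corner: 0


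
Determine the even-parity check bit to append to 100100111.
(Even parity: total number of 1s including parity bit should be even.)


Number of 1s in data: 5
Parity bit: 1

1


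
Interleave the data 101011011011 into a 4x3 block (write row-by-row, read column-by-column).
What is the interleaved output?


Matrix:
  101
  011
  011
  011
Read columns: 100001111111

100001111111


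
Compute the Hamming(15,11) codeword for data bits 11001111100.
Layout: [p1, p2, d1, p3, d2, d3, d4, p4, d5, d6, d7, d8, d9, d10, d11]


Parity bits: p1=1, p2=1, p3=1, p4=1

111110011111100


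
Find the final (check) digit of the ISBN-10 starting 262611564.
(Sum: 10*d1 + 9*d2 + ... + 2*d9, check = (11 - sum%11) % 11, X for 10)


Weighted sum: 189
189 mod 11 = 2

Check digit: 9


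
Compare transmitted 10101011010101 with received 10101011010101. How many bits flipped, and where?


XOR: 00000000000000

0 errors (received matches sent)


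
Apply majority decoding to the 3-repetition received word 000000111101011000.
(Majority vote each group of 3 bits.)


Groups: 000, 000, 111, 101, 011, 000
Majority votes: 001110

001110


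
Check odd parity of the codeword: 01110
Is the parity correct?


Number of 1s: 3

Yes, parity is correct (3 ones)


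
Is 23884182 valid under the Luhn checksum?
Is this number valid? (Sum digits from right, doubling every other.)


Luhn sum = 40
40 mod 10 = 0

Valid (Luhn sum mod 10 = 0)


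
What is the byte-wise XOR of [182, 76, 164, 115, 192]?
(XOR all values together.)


XOR chain: 182 ^ 76 ^ 164 ^ 115 ^ 192 = 237

237


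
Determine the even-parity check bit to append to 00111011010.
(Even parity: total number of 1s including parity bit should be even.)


Number of 1s in data: 6
Parity bit: 0

0


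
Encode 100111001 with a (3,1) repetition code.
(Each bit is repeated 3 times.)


Each bit -> 3 copies

111000000111111111000000111


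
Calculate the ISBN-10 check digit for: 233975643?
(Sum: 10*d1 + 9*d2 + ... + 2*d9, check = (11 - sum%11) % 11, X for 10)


Weighted sum: 243
243 mod 11 = 1

Check digit: X


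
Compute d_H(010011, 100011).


XOR: 110000
Count of 1s: 2

2


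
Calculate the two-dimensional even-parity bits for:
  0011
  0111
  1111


Row parities: 010
Column parities: 1011

Row P: 010, Col P: 1011, Corner: 1


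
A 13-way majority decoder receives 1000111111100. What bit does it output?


Ones: 8 out of 13
Threshold: 7

1 (8/13 voted 1)


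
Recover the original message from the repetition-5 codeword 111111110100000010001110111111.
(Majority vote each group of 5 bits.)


Groups: 11111, 11101, 00000, 01000, 11101, 11111
Majority votes: 110011

110011


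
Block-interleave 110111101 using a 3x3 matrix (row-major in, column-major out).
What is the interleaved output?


Matrix:
  110
  111
  101
Read columns: 111110011

111110011


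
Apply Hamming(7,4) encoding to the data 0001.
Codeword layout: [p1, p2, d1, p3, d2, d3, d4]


Parity bits: p1=1, p2=1, p3=1

1101001


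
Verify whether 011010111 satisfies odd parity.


Number of 1s: 6

No, parity error (6 ones)


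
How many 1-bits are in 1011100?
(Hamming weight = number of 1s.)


Counting 1s in 1011100

4


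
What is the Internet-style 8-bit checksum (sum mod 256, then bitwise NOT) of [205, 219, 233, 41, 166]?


Sum = 864 mod 256 = 96
Complement = 159

159


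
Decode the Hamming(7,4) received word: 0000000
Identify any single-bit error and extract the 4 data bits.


Syndrome = 0: no error detected

Data: 0000 (no errors)


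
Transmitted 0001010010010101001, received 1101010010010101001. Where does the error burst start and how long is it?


XOR: 1100000000000000000

Burst at position 0, length 2


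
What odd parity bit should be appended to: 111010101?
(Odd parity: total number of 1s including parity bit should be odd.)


Number of 1s in data: 6
Parity bit: 1

1


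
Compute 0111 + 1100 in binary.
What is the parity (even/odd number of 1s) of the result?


0111 = 7
1100 = 12
Sum = 19 = 10011
1s count = 3

odd parity (3 ones in 10011)


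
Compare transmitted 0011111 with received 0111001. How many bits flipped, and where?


XOR: 0100110

3 error(s) at position(s): 1, 4, 5


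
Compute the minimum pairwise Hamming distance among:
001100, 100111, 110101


Comparing all pairs, minimum distance: 2
Can detect 1 errors, correct 0 errors

2


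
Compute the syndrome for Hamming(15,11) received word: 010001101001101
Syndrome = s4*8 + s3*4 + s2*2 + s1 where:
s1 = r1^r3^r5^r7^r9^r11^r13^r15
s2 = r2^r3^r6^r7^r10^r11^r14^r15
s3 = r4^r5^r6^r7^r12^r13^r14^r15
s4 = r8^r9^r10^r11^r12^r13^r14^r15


s1=0, s2=0, s3=1, s4=0

Syndrome = 4 (error at position 4)


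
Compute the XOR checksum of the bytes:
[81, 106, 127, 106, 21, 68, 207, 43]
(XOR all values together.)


XOR chain: 81 ^ 106 ^ 127 ^ 106 ^ 21 ^ 68 ^ 207 ^ 43 = 155

155


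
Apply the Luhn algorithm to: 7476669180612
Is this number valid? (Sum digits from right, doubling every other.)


Luhn sum = 63
63 mod 10 = 3

Invalid (Luhn sum mod 10 = 3)


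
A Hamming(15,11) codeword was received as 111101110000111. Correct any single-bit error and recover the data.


Syndrome = 1: error at position 1

Data: 10110000111 (corrected bit 1)


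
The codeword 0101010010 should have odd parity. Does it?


Number of 1s: 4

No, parity error (4 ones)


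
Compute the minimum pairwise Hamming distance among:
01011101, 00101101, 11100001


Comparing all pairs, minimum distance: 3
Can detect 2 errors, correct 1 errors

3


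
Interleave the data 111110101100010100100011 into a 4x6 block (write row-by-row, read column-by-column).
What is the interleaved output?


Matrix:
  111110
  101100
  010100
  100011
Read columns: 110110101100111010010001

110110101100111010010001


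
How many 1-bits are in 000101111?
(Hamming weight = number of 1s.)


Counting 1s in 000101111

5


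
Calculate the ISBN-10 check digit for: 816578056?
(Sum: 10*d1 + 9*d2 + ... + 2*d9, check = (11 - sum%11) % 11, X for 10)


Weighted sum: 281
281 mod 11 = 6

Check digit: 5


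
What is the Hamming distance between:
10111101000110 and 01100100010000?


XOR: 11011001010110
Count of 1s: 8

8


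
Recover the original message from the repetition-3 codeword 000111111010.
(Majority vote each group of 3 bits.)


Groups: 000, 111, 111, 010
Majority votes: 0110

0110


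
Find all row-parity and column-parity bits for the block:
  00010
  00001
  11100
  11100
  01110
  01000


Row parities: 111111
Column parities: 00101

Row P: 111111, Col P: 00101, Corner: 0


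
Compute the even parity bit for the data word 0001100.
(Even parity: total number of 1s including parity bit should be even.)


Number of 1s in data: 2
Parity bit: 0

0


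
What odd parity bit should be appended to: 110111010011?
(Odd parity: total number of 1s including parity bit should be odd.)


Number of 1s in data: 8
Parity bit: 1

1


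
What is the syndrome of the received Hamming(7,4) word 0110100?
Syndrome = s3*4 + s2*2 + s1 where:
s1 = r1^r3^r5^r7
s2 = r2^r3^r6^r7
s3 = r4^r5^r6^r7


s1=0, s2=0, s3=1

Syndrome = 4 (error at position 4)


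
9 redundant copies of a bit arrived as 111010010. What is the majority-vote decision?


Ones: 5 out of 9
Threshold: 5

1 (5/9 voted 1)


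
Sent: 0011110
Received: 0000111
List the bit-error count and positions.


XOR: 0011001

3 error(s) at position(s): 2, 3, 6


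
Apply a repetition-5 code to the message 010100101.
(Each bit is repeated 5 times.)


Each bit -> 5 copies

000001111100000111110000000000111110000011111


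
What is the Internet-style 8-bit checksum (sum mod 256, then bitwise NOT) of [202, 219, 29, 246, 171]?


Sum = 867 mod 256 = 99
Complement = 156

156


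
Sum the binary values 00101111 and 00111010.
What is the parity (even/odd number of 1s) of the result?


00101111 = 47
00111010 = 58
Sum = 105 = 1101001
1s count = 4

even parity (4 ones in 1101001)


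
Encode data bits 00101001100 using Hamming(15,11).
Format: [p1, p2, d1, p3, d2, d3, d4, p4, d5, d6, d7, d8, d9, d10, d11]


Parity bits: p1=0, p2=1, p3=1, p4=1

010101011001100


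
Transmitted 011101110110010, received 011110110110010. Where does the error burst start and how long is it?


XOR: 000011000000000

Burst at position 4, length 2


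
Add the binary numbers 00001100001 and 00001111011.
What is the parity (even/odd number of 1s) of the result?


00001100001 = 97
00001111011 = 123
Sum = 220 = 11011100
1s count = 5

odd parity (5 ones in 11011100)


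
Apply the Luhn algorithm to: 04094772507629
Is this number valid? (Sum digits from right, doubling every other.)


Luhn sum = 60
60 mod 10 = 0

Valid (Luhn sum mod 10 = 0)


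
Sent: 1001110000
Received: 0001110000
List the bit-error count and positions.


XOR: 1000000000

1 error(s) at position(s): 0


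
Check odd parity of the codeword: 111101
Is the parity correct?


Number of 1s: 5

Yes, parity is correct (5 ones)


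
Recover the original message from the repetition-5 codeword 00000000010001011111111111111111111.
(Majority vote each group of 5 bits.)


Groups: 00000, 00001, 00010, 11111, 11111, 11111, 11111
Majority votes: 0001111

0001111


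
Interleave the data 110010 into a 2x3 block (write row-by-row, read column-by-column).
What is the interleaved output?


Matrix:
  110
  010
Read columns: 101100

101100


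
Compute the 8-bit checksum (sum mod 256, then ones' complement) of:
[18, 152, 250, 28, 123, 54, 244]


Sum = 869 mod 256 = 101
Complement = 154

154


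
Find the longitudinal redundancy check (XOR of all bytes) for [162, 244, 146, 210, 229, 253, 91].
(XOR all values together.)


XOR chain: 162 ^ 244 ^ 146 ^ 210 ^ 229 ^ 253 ^ 91 = 85

85


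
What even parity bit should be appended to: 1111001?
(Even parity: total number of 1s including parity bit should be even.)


Number of 1s in data: 5
Parity bit: 1

1


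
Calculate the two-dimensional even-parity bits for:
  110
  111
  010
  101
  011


Row parities: 01100
Column parities: 101

Row P: 01100, Col P: 101, Corner: 0


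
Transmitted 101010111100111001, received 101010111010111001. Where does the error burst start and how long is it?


XOR: 000000000110000000

Burst at position 9, length 2


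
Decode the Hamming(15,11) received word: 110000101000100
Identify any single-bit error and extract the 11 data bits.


Syndrome = 0: no error detected

Data: 00011000100 (no errors)


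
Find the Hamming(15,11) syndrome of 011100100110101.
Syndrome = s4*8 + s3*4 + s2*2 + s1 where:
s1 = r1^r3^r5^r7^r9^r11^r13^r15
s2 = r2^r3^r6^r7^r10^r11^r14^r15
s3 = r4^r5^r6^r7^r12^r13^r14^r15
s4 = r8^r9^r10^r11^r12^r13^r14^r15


s1=1, s2=0, s3=0, s4=0

Syndrome = 1 (error at position 1)


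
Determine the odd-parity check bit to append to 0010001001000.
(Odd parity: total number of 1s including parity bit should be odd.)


Number of 1s in data: 3
Parity bit: 0

0


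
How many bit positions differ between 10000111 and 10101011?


XOR: 00101100
Count of 1s: 3

3


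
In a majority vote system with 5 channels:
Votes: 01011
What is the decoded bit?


Ones: 3 out of 5
Threshold: 3

1 (3/5 voted 1)


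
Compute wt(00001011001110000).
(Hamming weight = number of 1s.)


Counting 1s in 00001011001110000

6


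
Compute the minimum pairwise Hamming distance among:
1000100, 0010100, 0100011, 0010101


Comparing all pairs, minimum distance: 1
Can detect 0 errors, correct 0 errors

1


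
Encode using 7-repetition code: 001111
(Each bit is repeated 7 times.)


Each bit -> 7 copies

000000000000001111111111111111111111111111


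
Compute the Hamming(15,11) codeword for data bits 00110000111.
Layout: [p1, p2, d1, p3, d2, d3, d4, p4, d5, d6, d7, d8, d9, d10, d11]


Parity bits: p1=1, p2=0, p3=1, p4=1

100101110000111


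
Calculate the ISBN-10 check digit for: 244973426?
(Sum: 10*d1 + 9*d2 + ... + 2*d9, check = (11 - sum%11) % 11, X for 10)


Weighted sum: 242
242 mod 11 = 0

Check digit: 0


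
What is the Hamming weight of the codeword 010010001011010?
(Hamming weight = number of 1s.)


Counting 1s in 010010001011010

6


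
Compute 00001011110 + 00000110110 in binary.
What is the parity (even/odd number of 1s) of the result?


00001011110 = 94
00000110110 = 54
Sum = 148 = 10010100
1s count = 3

odd parity (3 ones in 10010100)


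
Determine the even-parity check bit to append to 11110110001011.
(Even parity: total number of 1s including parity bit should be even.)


Number of 1s in data: 9
Parity bit: 1

1


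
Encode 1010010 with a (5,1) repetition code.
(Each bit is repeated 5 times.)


Each bit -> 5 copies

11111000001111100000000001111100000


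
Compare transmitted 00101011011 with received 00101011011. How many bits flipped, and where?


XOR: 00000000000

0 errors (received matches sent)


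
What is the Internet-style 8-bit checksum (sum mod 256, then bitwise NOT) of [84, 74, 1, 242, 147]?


Sum = 548 mod 256 = 36
Complement = 219

219


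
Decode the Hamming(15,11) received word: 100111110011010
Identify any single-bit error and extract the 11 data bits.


Syndrome = 0: no error detected

Data: 01110011010 (no errors)


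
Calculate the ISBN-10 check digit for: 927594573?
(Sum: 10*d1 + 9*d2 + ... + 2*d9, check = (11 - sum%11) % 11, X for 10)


Weighted sum: 320
320 mod 11 = 1

Check digit: X


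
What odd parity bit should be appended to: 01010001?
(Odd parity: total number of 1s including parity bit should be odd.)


Number of 1s in data: 3
Parity bit: 0

0


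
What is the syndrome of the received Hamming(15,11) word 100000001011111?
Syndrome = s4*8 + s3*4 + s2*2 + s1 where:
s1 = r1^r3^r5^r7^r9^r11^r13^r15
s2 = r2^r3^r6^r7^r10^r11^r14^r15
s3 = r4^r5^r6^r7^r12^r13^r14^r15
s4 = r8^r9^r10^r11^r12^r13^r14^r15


s1=1, s2=1, s3=0, s4=0

Syndrome = 3 (error at position 3)


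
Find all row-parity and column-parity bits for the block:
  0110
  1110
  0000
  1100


Row parities: 0100
Column parities: 0100

Row P: 0100, Col P: 0100, Corner: 1


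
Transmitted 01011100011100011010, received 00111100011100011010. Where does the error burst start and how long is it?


XOR: 01100000000000000000

Burst at position 1, length 2


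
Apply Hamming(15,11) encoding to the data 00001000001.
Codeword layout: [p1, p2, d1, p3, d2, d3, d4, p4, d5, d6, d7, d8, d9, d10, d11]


Parity bits: p1=0, p2=1, p3=1, p4=0

010100001000001


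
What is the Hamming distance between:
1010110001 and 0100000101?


XOR: 1110110100
Count of 1s: 6

6


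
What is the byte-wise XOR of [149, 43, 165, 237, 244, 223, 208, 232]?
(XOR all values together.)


XOR chain: 149 ^ 43 ^ 165 ^ 237 ^ 244 ^ 223 ^ 208 ^ 232 = 229

229


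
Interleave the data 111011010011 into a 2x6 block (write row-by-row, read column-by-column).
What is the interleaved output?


Matrix:
  111011
  010011
Read columns: 101110001111

101110001111


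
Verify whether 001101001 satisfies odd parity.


Number of 1s: 4

No, parity error (4 ones)


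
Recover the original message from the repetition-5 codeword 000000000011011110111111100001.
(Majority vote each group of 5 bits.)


Groups: 00000, 00000, 11011, 11011, 11111, 00001
Majority votes: 001110

001110


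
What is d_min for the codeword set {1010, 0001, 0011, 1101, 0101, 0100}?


Comparing all pairs, minimum distance: 1
Can detect 0 errors, correct 0 errors

1


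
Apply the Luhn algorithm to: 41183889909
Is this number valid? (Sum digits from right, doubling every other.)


Luhn sum = 59
59 mod 10 = 9

Invalid (Luhn sum mod 10 = 9)


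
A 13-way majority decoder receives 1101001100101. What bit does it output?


Ones: 7 out of 13
Threshold: 7

1 (7/13 voted 1)


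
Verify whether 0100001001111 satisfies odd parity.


Number of 1s: 6

No, parity error (6 ones)


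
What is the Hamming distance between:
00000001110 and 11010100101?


XOR: 11010101011
Count of 1s: 7

7


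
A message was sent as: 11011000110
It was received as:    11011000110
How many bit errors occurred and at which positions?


XOR: 00000000000

0 errors (received matches sent)


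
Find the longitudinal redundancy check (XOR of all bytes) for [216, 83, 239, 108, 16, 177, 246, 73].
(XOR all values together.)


XOR chain: 216 ^ 83 ^ 239 ^ 108 ^ 16 ^ 177 ^ 246 ^ 73 = 22

22


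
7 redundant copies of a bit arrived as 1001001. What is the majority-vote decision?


Ones: 3 out of 7
Threshold: 4

0 (3/7 voted 1)


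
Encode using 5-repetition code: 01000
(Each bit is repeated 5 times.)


Each bit -> 5 copies

0000011111000000000000000


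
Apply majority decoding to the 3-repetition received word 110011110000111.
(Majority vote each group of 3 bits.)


Groups: 110, 011, 110, 000, 111
Majority votes: 11101

11101


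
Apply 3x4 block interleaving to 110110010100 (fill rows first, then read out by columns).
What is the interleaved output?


Matrix:
  1101
  1001
  0100
Read columns: 110101000110

110101000110


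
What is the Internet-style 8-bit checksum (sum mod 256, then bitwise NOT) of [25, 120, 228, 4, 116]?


Sum = 493 mod 256 = 237
Complement = 18

18


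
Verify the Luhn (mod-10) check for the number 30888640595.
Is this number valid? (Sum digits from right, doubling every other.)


Luhn sum = 52
52 mod 10 = 2

Invalid (Luhn sum mod 10 = 2)


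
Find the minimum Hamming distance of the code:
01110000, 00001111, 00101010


Comparing all pairs, minimum distance: 3
Can detect 2 errors, correct 1 errors

3
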